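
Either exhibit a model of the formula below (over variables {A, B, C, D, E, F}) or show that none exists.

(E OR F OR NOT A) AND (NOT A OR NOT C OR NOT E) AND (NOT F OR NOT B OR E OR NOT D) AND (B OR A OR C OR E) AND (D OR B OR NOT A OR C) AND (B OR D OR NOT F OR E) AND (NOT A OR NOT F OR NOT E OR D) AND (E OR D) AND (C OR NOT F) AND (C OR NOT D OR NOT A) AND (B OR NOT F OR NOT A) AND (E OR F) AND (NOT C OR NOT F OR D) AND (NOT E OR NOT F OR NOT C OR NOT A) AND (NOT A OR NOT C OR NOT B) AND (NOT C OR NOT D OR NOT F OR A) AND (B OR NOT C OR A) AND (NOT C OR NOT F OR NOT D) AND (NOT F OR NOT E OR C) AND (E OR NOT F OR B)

Try E = true.
Try A = false.
Try C = true.
From the singleton clause (B), B = true.
Try F = false.
No clause remains; D is free.

A=false, B=true, C=true, D=false, E=true, F=false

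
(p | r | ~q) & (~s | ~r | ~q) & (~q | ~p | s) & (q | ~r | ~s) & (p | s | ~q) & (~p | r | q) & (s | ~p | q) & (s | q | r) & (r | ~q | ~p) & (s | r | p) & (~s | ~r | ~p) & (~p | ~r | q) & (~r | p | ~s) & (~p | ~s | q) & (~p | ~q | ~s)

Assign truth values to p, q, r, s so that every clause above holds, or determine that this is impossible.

Suppose p = 0.
Suppose r = 1.
(~s) alone gives s = 0.
(~q) alone gives q = 0.
All clauses are satisfied.

p ↦ 0, q ↦ 0, r ↦ 1, s ↦ 0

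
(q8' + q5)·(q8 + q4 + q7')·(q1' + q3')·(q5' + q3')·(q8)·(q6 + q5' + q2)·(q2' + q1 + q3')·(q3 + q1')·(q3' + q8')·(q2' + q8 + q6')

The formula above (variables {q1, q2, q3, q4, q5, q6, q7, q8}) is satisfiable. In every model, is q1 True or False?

Suppose q1 = 1.
The clause (q3') is unit, so q3 = 0.
Now (q3) is unsatisfied and unit — conflict.
So every satisfying assignment has q1 = False.

False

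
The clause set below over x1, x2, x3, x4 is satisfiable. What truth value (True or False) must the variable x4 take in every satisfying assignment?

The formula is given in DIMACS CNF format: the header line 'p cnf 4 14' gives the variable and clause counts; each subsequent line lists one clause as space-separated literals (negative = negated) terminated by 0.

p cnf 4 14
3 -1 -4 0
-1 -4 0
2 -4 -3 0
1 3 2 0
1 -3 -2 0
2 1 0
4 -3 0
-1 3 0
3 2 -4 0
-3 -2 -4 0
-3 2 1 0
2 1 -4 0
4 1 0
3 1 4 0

Suppose x4 = False.
Unit clause (¬x3) forces x3 = False.
Unit clause (¬x1) forces x1 = False.
But (x1) is also a unit clause — contradiction.
So every satisfying assignment has x4 = True.

True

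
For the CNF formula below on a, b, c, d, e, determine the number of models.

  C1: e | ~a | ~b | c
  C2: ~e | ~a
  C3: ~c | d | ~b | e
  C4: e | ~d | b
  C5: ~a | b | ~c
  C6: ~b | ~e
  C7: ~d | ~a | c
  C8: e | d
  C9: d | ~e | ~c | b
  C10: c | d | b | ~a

There are 2^5 = 32 truth assignments over (a, b, c, d, e).
Split on c. With c = 1, the clauses containing c are satisfied and ~c drops from the rest; 3 of the 2^4 = 16 assignments to the other variables satisfy what remains.
With c = 0, by the same count on the reduced clause set, 3 assignments work.
(One model: a=F, b=F, c=F, d=F, e=T.)
Total: 3 + 3 = 6.

6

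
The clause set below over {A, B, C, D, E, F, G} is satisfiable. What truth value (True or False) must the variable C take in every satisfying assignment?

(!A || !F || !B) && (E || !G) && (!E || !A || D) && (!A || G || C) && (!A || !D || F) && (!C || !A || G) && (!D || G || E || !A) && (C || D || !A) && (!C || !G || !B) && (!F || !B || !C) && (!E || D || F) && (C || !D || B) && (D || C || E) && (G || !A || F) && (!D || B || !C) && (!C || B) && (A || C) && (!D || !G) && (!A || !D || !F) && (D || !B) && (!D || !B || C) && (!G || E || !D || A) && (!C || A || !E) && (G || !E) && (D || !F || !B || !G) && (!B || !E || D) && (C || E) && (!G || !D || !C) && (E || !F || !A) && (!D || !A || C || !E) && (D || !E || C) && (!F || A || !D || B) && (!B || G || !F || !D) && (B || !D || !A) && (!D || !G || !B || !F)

Suppose C = false.
(A) alone gives A = true.
(G) alone gives G = true.
(E) alone gives E = true.
(D) alone gives D = true.
But (!D) is also a unit clause — contradiction.
So every satisfying assignment has C = True.

True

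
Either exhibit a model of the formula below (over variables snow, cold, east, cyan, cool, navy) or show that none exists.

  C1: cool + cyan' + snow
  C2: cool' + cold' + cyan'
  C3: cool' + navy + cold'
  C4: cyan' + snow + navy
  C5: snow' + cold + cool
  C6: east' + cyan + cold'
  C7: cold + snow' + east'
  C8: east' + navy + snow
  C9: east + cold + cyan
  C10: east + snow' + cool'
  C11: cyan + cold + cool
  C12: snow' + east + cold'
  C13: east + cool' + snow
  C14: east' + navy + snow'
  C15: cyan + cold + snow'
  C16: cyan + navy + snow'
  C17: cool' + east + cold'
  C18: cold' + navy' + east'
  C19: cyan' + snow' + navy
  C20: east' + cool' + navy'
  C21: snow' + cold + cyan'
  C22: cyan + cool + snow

UNSATISFIABLE

Case cool = 1:
Case cold = 0:
Case snow = 0:
Unit clause (east) forces east = 1.
Unit clause (navy) forces navy = 1.
But (navy') is also a unit clause — contradiction.
Backtrack on snow: now try snow = 1.
Unit clause (east') forces east = 0.
But (east) is also a unit clause — contradiction.
Either choice for snow ends in contradiction.
Backtrack on cold: now try cold = 1.
Unit clause (cyan') forces cyan = 0.
Unit clause (navy) forces navy = 1.
Unit clause (east') forces east = 0.
But (east) is also a unit clause — contradiction.
Either choice for cold ends in contradiction.
Backtrack on cool: now try cool = 0.
Case cyan = 0:
Unit clause (cold) forces cold = 1.
Unit clause (east') forces east = 0.
Unit clause (snow') forces snow = 0.
But (snow) is also a unit clause — contradiction.
Backtrack on cyan: now try cyan = 1.
Unit clause (snow) forces snow = 1.
Unit clause (cold) forces cold = 1.
Unit clause (east) forces east = 1.
Unit clause (navy) forces navy = 1.
But (navy') is also a unit clause — contradiction.
Either choice for cyan ends in contradiction.
Either choice for cool ends in contradiction.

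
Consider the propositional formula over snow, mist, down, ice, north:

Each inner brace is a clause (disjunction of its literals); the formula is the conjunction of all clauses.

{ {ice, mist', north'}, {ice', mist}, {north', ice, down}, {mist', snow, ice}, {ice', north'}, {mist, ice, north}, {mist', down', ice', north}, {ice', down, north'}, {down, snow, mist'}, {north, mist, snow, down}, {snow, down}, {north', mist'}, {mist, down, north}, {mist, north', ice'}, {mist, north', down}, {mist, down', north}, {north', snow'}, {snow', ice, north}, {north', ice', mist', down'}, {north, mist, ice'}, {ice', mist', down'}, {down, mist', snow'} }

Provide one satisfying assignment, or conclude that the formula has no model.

Suppose ice = 0.
Suppose mist = 0.
(north) alone gives north = 1.
(down) alone gives down = 1.
(snow') alone gives snow = 0.
All clauses are satisfied.

snow: 0, mist: 0, down: 1, ice: 0, north: 1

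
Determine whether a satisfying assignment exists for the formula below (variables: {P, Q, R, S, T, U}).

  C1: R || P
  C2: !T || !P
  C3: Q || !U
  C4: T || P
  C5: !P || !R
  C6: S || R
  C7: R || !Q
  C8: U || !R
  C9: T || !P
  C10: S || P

Branch on R: set R = true.
From the singleton clause (!P), P = false.
From the singleton clause (T), T = true.
From the singleton clause (U), U = true.
From the singleton clause (Q), Q = true.
From the singleton clause (S), S = true.
All clauses are satisfied.
A satisfying assignment: P: false, Q: true, R: true, S: true, T: true, U: true.

Yes, satisfiable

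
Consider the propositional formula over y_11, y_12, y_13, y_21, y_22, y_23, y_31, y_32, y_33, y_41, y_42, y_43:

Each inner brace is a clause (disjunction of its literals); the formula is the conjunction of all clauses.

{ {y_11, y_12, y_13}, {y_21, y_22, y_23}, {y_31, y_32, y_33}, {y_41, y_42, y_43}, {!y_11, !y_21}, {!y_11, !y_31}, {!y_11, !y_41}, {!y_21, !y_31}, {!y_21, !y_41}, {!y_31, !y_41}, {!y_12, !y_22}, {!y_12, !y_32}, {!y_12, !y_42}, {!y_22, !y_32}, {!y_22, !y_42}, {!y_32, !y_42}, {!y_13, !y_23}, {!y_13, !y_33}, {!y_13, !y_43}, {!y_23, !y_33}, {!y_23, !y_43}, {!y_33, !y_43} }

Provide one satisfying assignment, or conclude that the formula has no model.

UNSATISFIABLE

Case y_11 = false:
Case y_12 = true:
(!y_22) alone gives y_22 = false.
(!y_32) alone gives y_32 = false.
(!y_42) alone gives y_42 = false.
Case y_21 = true:
(!y_31) alone gives y_31 = false.
(y_33) alone gives y_33 = true.
(!y_41) alone gives y_41 = false.
(y_43) alone gives y_43 = true.
But (!y_43) is also a unit clause — contradiction.
That branch fails; take y_21 = false instead.
(y_23) alone gives y_23 = true.
(!y_13) alone gives y_13 = false.
(!y_33) alone gives y_33 = false.
(y_31) alone gives y_31 = true.
(!y_41) alone gives y_41 = false.
(y_43) alone gives y_43 = true.
But (!y_43) is also a unit clause — contradiction.
Neither y_21 = true nor y_21 = false works.
That branch fails; take y_12 = false instead.
(y_13) alone gives y_13 = true.
(!y_23) alone gives y_23 = false.
(!y_33) alone gives y_33 = false.
(!y_43) alone gives y_43 = false.
Case y_21 = true:
(!y_31) alone gives y_31 = false.
(y_32) alone gives y_32 = true.
(!y_41) alone gives y_41 = false.
(y_42) alone gives y_42 = true.
But (!y_42) is also a unit clause — contradiction.
That branch fails; take y_21 = false instead.
(y_22) alone gives y_22 = true.
(!y_32) alone gives y_32 = false.
(y_31) alone gives y_31 = true.
(!y_41) alone gives y_41 = false.
(y_42) alone gives y_42 = true.
But (!y_42) is also a unit clause — contradiction.
Neither y_21 = true nor y_21 = false works.
Neither y_12 = true nor y_12 = false works.
That branch fails; take y_11 = true instead.
(!y_21) alone gives y_21 = false.
(!y_31) alone gives y_31 = false.
(!y_41) alone gives y_41 = false.
Case y_22 = true:
(!y_12) alone gives y_12 = false.
(!y_32) alone gives y_32 = false.
(y_33) alone gives y_33 = true.
(!y_42) alone gives y_42 = false.
(y_43) alone gives y_43 = true.
But (!y_43) is also a unit clause — contradiction.
That branch fails; take y_22 = false instead.
(y_23) alone gives y_23 = true.
(!y_13) alone gives y_13 = false.
(!y_33) alone gives y_33 = false.
(y_32) alone gives y_32 = true.
(!y_12) alone gives y_12 = false.
(!y_42) alone gives y_42 = false.
(y_43) alone gives y_43 = true.
But (!y_43) is also a unit clause — contradiction.
Neither y_22 = true nor y_22 = false works.
Neither y_11 = true nor y_11 = false works.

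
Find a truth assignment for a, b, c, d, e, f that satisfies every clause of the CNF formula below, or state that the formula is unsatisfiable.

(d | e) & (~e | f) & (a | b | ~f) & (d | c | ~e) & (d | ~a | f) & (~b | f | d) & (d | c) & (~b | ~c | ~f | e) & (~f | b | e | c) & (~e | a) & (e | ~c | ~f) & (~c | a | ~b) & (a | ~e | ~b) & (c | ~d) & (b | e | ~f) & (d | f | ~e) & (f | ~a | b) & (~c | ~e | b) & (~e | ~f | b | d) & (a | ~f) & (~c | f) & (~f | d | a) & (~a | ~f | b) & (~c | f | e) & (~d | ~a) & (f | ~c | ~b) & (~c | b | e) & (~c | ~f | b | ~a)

a ↦ 1,  b ↦ 1,  c ↦ 1,  d ↦ 0,  e ↦ 1,  f ↦ 1

Try d = 0.
(e) alone gives e = 1.
(f) alone gives f = 1.
(c) alone gives c = 1.
(a) alone gives a = 1.
(b) alone gives b = 1.
Every clause now holds.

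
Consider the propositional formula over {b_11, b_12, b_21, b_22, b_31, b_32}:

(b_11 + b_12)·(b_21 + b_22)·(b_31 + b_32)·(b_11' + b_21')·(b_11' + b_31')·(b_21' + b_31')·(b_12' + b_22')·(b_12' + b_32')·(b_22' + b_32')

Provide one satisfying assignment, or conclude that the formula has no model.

UNSATISFIABLE

Try b_11 = 1.
From the singleton clause (b_21'), b_21 = 0.
From the singleton clause (b_22), b_22 = 1.
From the singleton clause (b_31'), b_31 = 0.
From the singleton clause (b_32), b_32 = 1.
Now (b_32') is unsatisfied and unit — conflict.
Backtrack on b_11: now try b_11 = 0.
From the singleton clause (b_12), b_12 = 1.
From the singleton clause (b_22'), b_22 = 0.
From the singleton clause (b_21), b_21 = 1.
From the singleton clause (b_31'), b_31 = 0.
From the singleton clause (b_32), b_32 = 1.
Now (b_32') is unsatisfied and unit — conflict.
Either choice for b_11 ends in contradiction.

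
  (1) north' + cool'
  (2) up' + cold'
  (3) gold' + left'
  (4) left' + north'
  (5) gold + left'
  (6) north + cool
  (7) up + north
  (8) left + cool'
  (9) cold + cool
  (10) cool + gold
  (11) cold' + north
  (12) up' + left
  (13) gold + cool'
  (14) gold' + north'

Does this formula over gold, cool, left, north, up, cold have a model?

Try north = 0.
(cool) alone gives cool = 1.
(up) alone gives up = 1.
(cold') alone gives cold = 0.
(left) alone gives left = 1.
(gold') alone gives gold = 0.
Now (gold) is unsatisfied and unit — conflict.
Undo north and try north = 1.
(cool') alone gives cool = 0.
(left') alone gives left = 0.
(cold) alone gives cold = 1.
(up') alone gives up = 0.
(gold) alone gives gold = 1.
Now (gold') is unsatisfied and unit — conflict.
Either choice for north ends in contradiction.
No assignment satisfies every clause.

No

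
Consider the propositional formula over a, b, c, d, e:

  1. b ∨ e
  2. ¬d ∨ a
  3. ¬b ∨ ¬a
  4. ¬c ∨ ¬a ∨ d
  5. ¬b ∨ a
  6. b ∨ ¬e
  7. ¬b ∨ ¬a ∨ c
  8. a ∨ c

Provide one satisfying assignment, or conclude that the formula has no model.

UNSATISFIABLE

Branch on b: set b = True.
Unit clause (¬a) forces a = False.
Now (a) is unsatisfied and unit — conflict.
That branch fails; take b = False instead.
Unit clause (e) forces e = True.
Now (¬e) is unsatisfied and unit — conflict.
Both values of b lead to a conflict.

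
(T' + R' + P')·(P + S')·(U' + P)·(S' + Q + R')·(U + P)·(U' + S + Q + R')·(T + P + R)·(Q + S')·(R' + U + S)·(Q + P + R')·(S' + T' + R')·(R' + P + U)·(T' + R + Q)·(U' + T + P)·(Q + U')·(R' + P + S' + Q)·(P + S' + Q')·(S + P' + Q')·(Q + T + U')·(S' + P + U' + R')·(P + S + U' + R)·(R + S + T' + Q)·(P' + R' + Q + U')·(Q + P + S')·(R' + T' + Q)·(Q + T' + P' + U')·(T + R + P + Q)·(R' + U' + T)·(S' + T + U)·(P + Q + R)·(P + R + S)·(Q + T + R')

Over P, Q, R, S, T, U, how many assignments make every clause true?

There are 2^6 = 64 truth assignments over (P, Q, R, S, T, U).
Split on P. With P = 1, the clauses containing P are satisfied and P' drops from the rest; 4 of the 2^5 = 32 assignments to the other variables satisfy what remains.
With P = 0, by the same count on the reduced clause set, 0 assignments work.
(One model: P=T, Q=F, R=F, S=F, T=F, U=F.)
Total: 4 + 0 = 4.

4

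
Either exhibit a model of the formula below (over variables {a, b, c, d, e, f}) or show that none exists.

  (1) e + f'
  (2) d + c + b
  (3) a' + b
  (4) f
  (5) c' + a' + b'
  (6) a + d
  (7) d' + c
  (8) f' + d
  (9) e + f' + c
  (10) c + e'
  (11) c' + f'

From the singleton clause (f), f = 1.
From the singleton clause (e), e = 1.
From the singleton clause (d), d = 1.
From the singleton clause (c), c = 1.
Now (c') is unsatisfied and unit — conflict.

UNSATISFIABLE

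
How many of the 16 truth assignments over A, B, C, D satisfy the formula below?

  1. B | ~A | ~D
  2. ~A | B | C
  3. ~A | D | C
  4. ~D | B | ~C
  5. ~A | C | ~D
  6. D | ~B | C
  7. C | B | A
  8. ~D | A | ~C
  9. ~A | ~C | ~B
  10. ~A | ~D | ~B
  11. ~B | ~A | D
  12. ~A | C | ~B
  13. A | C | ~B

3

There are 2^4 = 16 truth assignments over (A, B, C, D).
Check each against the 13 clauses (columns in the order A, B, C, D):
  F F F F  ✗ fails (C | B | A)
  F F F T  ✗ fails (C | B | A)
  F F T F  ✓ satisfies all
  F F T T  ✗ fails (~D | B | ~C)
  F T F F  ✗ fails (D | ~B | C)
  F T F T  ✗ fails (A | C | ~B)
  F T T F  ✓ satisfies all
  F T T T  ✗ fails (~D | A | ~C)
  T F F F  ✗ fails (~A | B | C)
  T F F T  ✗ fails (B | ~A | ~D)
  T F T F  ✓ satisfies all
  T F T T  ✗ fails (B | ~A | ~D)
  T T F F  ✗ fails (~A | D | C)
  T T F T  ✗ fails (~A | C | ~D)
  T T T F  ✗ fails (~A | ~C | ~B)
  T T T T  ✗ fails (~A | ~C | ~B)
3 of the 16 rows are models.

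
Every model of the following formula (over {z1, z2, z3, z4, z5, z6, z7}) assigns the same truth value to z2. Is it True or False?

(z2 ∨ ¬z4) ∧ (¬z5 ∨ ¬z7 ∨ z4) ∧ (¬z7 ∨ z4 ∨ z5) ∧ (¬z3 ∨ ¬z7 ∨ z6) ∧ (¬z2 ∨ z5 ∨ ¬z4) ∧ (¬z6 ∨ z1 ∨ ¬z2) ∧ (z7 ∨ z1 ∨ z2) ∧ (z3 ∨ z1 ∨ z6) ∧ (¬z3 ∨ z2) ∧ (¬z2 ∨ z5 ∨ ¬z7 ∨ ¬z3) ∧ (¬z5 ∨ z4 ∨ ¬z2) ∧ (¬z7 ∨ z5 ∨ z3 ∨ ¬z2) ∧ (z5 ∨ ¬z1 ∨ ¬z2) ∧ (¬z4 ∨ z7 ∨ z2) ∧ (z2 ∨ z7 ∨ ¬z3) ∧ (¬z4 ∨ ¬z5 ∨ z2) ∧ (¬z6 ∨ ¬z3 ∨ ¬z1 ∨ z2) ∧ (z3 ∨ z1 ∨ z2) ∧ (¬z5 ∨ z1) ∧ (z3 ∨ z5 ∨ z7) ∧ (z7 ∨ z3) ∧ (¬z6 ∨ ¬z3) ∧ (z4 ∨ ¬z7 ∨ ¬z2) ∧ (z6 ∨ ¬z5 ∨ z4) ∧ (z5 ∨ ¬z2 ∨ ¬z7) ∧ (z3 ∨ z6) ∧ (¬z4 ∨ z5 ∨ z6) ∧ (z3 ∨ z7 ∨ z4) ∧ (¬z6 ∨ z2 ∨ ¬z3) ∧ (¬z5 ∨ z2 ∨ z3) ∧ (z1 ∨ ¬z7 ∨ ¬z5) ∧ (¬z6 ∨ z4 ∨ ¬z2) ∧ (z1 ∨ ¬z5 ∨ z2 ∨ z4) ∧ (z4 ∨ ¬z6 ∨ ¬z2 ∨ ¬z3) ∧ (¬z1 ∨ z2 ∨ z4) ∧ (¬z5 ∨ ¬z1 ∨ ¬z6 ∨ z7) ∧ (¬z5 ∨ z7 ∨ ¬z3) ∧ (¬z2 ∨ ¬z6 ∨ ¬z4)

True

Suppose z2 = False.
(¬z4) alone gives z4 = False.
(¬z3) alone gives z3 = False.
(z1) alone gives z1 = True.
That conflicts with the unit clause (¬z1).
So every satisfying assignment has z2 = True.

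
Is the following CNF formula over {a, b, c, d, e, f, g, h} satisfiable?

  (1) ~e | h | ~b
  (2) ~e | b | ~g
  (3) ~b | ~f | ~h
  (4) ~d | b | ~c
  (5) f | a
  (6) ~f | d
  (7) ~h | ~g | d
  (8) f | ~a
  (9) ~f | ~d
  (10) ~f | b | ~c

No, unsatisfiable

Try f = 1.
The clause (d) is unit, so d = 1.
Now (~d) is unsatisfied and unit — conflict.
Undo f and try f = 0.
The clause (a) is unit, so a = 1.
Now (~a) is unsatisfied and unit — conflict.
Both values of f lead to a conflict.
No assignment satisfies every clause.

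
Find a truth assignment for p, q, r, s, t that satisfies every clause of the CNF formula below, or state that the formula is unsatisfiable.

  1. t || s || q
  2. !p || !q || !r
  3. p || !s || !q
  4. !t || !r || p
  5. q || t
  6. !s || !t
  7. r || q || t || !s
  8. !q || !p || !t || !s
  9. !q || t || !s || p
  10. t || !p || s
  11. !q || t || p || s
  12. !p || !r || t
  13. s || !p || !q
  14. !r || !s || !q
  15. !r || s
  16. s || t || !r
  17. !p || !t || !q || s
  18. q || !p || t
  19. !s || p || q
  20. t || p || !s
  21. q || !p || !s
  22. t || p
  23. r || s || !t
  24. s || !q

p: true, q: true, r: false, s: true, t: false

Suppose q = true.
From the singleton clause (s), s = true.
From the singleton clause (p), p = true.
From the singleton clause (!r), r = false.
From the singleton clause (!t), t = false.
This assignment satisfies each clause.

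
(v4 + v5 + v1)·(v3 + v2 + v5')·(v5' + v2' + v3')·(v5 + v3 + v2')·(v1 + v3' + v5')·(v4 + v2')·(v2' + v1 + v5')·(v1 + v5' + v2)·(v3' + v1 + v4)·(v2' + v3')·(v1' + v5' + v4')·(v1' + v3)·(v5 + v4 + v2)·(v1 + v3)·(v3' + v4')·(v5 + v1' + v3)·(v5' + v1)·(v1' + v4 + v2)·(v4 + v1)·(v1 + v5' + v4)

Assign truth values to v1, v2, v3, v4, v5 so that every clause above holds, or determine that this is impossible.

Case v4 = 1:
Unit clause (v3') forces v3 = 0.
Unit clause (v1') forces v1 = 0.
But (v1) is also a unit clause — contradiction.
Undo v4 and try v4 = 0.
Unit clause (v2') forces v2 = 0.
Unit clause (v5) forces v5 = 1.
Unit clause (v3) forces v3 = 1.
Unit clause (v1) forces v1 = 1.
But (v1') is also a unit clause — contradiction.
Either choice for v4 ends in contradiction.

UNSATISFIABLE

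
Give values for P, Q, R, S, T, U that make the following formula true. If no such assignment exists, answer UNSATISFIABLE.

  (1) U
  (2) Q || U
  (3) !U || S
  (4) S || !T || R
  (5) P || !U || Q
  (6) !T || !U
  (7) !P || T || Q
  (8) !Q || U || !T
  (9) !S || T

Unit clause (U) forces U = true.
Unit clause (S) forces S = true.
Unit clause (!T) forces T = false.
Now (T) is unsatisfied and unit — conflict.

UNSATISFIABLE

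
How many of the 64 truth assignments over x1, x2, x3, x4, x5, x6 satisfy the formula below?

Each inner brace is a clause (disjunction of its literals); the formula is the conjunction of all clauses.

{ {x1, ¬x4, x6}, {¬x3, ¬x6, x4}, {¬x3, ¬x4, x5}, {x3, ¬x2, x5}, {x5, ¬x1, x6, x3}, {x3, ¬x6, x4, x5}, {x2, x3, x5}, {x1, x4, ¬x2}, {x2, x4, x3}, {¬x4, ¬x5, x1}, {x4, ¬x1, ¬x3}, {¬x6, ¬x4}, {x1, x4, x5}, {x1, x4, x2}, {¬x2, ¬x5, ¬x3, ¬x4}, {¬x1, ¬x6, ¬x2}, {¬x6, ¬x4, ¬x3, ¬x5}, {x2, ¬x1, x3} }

3

There are 2^6 = 64 truth assignments over (x1, x2, x3, x4, x5, x6).
Split on x1. With x1 = True, the clauses containing x1 are satisfied and ¬x1 drops from the rest; 3 of the 2^5 = 32 assignments to the other variables satisfy what remains.
With x1 = False, by the same count on the reduced clause set, 0 assignments work.
(One model: x1=T, x2=F, x3=T, x4=T, x5=T, x6=F.)
Total: 3 + 0 = 3.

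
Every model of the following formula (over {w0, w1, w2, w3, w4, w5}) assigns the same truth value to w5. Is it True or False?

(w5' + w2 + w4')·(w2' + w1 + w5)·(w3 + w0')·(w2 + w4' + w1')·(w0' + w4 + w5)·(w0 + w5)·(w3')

Suppose w5 = 0.
From the singleton clause (w0), w0 = 1.
From the singleton clause (w3), w3 = 1.
But (w3') is also a unit clause — contradiction.
So every satisfying assignment has w5 = True.

True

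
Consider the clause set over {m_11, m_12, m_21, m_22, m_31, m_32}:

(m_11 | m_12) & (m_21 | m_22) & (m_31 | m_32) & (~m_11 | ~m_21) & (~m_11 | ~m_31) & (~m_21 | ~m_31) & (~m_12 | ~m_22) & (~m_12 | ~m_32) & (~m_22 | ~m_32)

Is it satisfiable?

No

Suppose m_11 = 1.
Unit clause (~m_21) forces m_21 = 0.
Unit clause (m_22) forces m_22 = 1.
Unit clause (~m_31) forces m_31 = 0.
Unit clause (m_32) forces m_32 = 1.
That conflicts with the unit clause (~m_32).
That branch fails; take m_11 = 0 instead.
Unit clause (m_12) forces m_12 = 1.
Unit clause (~m_22) forces m_22 = 0.
Unit clause (m_21) forces m_21 = 1.
Unit clause (~m_31) forces m_31 = 0.
Unit clause (m_32) forces m_32 = 1.
That conflicts with the unit clause (~m_32).
Neither m_11 = 1 nor m_11 = 0 works.
No assignment satisfies every clause.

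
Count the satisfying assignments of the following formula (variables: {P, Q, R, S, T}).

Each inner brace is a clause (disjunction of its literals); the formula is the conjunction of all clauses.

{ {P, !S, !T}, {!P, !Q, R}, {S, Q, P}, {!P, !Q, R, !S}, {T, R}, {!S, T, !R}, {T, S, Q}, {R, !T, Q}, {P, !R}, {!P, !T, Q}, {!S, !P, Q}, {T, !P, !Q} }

There are 2^5 = 32 truth assignments over (P, Q, R, S, T).
Split on S. With S = true, the clauses containing S are satisfied and !S drops from the rest; 1 of the 2^4 = 16 assignments to the other variables satisfy what remains.
With S = false, by the same count on the reduced clause set, 2 assignments work.
Total: 1 + 2 = 3.

3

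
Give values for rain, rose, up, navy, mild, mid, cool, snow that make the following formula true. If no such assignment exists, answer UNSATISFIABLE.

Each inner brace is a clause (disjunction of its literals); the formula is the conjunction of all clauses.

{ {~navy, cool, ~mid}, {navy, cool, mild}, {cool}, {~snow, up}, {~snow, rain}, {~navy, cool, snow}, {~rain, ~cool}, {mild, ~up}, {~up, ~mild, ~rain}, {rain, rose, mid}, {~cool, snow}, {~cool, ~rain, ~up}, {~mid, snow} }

(cool) alone gives cool = 1.
(~rain) alone gives rain = 0.
(~snow) alone gives snow = 0.
But (snow) is also a unit clause — contradiction.

UNSATISFIABLE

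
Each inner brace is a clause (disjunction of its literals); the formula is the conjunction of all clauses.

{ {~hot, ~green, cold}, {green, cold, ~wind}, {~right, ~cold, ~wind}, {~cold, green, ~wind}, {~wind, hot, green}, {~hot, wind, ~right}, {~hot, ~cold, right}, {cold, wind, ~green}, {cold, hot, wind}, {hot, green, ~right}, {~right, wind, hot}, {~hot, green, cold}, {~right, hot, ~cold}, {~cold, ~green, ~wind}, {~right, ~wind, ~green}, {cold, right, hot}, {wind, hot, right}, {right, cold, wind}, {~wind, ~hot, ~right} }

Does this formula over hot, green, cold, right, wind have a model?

No

Try hot = 0.
Try wind = 0.
From the singleton clause (cold), cold = 1.
From the singleton clause (~right), right = 0.
That conflicts with the unit clause (right).
So wind must be the other value — set wind = 1.
From the singleton clause (green), green = 1.
From the singleton clause (~cold), cold = 0.
From the singleton clause (~right), right = 0.
That conflicts with the unit clause (right).
Either choice for wind ends in contradiction.
So hot must be the other value — set hot = 1.
Try green = 0.
From the singleton clause (cold), cold = 1.
From the singleton clause (~wind), wind = 0.
From the singleton clause (~right), right = 0.
That conflicts with the unit clause (right).
So green must be the other value — set green = 1.
From the singleton clause (cold), cold = 1.
From the singleton clause (right), right = 1.
From the singleton clause (~wind), wind = 0.
That conflicts with the unit clause (wind).
Either choice for green ends in contradiction.
Either choice for hot ends in contradiction.
No assignment satisfies every clause.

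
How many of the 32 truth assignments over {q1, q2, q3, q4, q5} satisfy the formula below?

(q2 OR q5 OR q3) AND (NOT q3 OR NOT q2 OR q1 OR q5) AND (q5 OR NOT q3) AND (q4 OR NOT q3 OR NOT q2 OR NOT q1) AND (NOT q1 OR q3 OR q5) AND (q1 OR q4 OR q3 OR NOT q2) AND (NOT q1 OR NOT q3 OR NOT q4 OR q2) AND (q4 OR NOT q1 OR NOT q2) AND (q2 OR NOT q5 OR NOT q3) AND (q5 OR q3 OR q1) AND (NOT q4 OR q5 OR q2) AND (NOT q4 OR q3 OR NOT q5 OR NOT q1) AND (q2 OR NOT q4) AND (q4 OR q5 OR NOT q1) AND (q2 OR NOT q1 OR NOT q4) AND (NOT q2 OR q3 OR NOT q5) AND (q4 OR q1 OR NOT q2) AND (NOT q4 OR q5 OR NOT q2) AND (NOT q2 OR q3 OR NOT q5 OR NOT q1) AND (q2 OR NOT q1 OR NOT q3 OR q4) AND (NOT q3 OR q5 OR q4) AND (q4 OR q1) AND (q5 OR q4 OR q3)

3

There are 2^5 = 32 truth assignments over (q1, q2, q3, q4, q5).
Split on q5. With q5 = true, the clauses containing q5 are satisfied and NOT q5 drops from the rest; 3 of the 2^4 = 16 assignments to the other variables satisfy what remains.
With q5 = false, by the same count on the reduced clause set, 0 assignments work.
Total: 3 + 0 = 3.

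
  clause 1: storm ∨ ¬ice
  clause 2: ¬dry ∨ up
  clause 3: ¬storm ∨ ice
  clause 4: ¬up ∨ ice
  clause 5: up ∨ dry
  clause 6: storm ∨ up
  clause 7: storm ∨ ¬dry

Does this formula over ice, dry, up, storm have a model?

Yes, satisfiable

Try storm = True.
From the singleton clause (ice), ice = True.
Try dry = False.
From the singleton clause (up), up = True.
Every clause now holds.
A satisfying assignment: ice ↦ True, dry ↦ False, up ↦ True, storm ↦ True.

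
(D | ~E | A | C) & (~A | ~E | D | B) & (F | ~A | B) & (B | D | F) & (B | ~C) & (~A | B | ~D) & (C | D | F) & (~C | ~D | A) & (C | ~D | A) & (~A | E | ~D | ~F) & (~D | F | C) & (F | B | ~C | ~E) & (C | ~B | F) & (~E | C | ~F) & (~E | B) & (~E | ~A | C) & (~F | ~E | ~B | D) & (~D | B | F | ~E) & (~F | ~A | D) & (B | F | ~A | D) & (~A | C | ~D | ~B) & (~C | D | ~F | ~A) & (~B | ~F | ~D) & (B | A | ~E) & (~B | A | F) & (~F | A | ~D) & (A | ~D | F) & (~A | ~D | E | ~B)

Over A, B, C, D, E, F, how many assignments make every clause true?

There are 2^6 = 64 truth assignments over (A, B, C, D, E, F).
Split on C. With C = 1, the clauses containing C are satisfied and ~C drops from the rest; 4 of the 2^5 = 32 assignments to the other variables satisfy what remains.
With C = 0, by the same count on the reduced clause set, 2 assignments work.
(One model: A=F, B=F, C=F, D=F, E=F, F=T.)
Total: 4 + 2 = 6.

6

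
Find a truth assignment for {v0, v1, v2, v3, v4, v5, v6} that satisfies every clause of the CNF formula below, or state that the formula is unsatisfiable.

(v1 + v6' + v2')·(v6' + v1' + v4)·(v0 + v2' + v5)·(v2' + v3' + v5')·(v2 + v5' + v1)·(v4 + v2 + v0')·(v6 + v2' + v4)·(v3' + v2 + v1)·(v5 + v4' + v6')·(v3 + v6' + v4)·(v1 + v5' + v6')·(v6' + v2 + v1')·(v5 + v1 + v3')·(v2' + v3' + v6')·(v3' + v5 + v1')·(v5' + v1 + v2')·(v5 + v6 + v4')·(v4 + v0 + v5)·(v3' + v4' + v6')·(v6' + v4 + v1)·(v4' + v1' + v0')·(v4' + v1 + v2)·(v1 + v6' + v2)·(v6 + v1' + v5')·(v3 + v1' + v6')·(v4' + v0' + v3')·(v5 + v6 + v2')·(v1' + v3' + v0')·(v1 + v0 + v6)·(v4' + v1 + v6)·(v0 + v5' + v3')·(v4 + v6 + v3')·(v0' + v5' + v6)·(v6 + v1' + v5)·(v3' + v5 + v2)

UNSATISFIABLE

Try v1 = 1.
Try v6 = 0.
(v5') alone gives v5 = 0.
But (v5) is also a unit clause — contradiction.
Undo v6 and try v6 = 1.
(v4) alone gives v4 = 1.
(v5) alone gives v5 = 1.
(v2) alone gives v2 = 1.
(v3') alone gives v3 = 0.
But (v3) is also a unit clause — contradiction.
Neither v6 = 1 nor v6 = 0 works.
Undo v1 and try v1 = 0.
Try v6 = 0.
(v0) alone gives v0 = 1.
(v4') alone gives v4 = 0.
(v2) alone gives v2 = 1.
But (v2') is also a unit clause — contradiction.
Undo v6 and try v6 = 1.
(v2') alone gives v2 = 0.
But (v2) is also a unit clause — contradiction.
Neither v6 = 1 nor v6 = 0 works.
Neither v1 = 1 nor v1 = 0 works.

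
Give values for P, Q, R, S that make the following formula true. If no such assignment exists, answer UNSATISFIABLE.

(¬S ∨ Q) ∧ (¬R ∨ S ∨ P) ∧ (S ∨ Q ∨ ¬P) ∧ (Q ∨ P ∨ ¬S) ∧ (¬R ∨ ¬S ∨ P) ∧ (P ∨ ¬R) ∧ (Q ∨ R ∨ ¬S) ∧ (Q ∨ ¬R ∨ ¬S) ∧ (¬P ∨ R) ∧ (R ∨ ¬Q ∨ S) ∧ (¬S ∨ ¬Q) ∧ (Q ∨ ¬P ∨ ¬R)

Suppose S = False.
Suppose R = True.
Unit clause (P) forces P = True.
Unit clause (Q) forces Q = True.
This assignment satisfies each clause.

P: True,  Q: True,  R: True,  S: False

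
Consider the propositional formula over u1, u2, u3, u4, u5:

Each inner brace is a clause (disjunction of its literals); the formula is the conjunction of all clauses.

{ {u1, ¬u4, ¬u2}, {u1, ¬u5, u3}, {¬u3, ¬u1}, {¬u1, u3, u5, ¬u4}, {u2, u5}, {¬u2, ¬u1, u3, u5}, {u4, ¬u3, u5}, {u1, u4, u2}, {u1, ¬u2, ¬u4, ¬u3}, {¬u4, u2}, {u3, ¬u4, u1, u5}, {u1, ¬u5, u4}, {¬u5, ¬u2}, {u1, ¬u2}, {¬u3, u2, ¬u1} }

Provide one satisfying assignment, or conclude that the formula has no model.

u1: True; u2: False; u3: False; u4: False; u5: True

Suppose u3 = False.
Suppose u1 = True.
Suppose u5 = True.
(¬u2) alone gives u2 = False.
(¬u4) alone gives u4 = False.
Every clause now holds.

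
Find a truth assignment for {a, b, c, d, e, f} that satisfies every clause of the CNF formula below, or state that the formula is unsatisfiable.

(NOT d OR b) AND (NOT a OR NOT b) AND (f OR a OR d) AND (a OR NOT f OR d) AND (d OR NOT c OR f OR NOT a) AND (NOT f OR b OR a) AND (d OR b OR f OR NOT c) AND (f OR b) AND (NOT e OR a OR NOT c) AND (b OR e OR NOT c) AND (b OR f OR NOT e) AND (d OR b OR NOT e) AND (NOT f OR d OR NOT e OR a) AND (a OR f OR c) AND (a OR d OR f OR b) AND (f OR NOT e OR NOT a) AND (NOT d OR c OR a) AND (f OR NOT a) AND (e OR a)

Branch on d: set d = false.
Branch on a: set a = true.
Unit clause (NOT b) forces b = false.
Unit clause (f) forces f = true.
Unit clause (NOT e) forces e = false.
Unit clause (NOT c) forces c = false.
All clauses are satisfied.

a=true,  b=false,  c=false,  d=false,  e=false,  f=true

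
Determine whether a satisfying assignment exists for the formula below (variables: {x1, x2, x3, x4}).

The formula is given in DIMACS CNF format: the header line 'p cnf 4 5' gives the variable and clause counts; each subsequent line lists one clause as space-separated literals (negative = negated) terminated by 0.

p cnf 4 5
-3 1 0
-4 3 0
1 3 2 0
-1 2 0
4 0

Yes, satisfiable

(x4) alone gives x4 = True.
(x3) alone gives x3 = True.
(x1) alone gives x1 = True.
(x2) alone gives x2 = True.
All clauses are satisfied.
A satisfying assignment: x1=True; x2=True; x3=True; x4=True.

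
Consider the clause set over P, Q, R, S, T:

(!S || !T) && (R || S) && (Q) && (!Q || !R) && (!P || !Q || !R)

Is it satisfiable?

From the singleton clause (Q), Q = true.
From the singleton clause (!R), R = false.
From the singleton clause (S), S = true.
From the singleton clause (!T), T = false.
Every clause is now satisfied; P is unconstrained.
A satisfying assignment: P ↦ true,  Q ↦ true,  R ↦ false,  S ↦ true,  T ↦ false.

Satisfiable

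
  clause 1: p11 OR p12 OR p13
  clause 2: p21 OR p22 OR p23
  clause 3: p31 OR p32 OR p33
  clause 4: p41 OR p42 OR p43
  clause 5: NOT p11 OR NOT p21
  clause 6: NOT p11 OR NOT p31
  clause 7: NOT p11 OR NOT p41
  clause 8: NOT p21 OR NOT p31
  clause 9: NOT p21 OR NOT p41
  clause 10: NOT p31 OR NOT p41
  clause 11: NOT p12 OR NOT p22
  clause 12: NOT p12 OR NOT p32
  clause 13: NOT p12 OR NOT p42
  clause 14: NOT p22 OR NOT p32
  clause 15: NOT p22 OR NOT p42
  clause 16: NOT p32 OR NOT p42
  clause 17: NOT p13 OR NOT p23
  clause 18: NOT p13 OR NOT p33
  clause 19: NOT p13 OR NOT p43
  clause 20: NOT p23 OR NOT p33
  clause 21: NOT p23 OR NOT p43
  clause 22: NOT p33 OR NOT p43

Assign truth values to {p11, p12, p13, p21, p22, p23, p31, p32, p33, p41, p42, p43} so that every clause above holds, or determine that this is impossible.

Branch on p11: set p11 = false.
Branch on p12: set p12 = true.
(NOT p22) alone gives p22 = false.
(NOT p32) alone gives p32 = false.
(NOT p42) alone gives p42 = false.
Branch on p21: set p21 = true.
(NOT p31) alone gives p31 = false.
(p33) alone gives p33 = true.
(NOT p41) alone gives p41 = false.
(p43) alone gives p43 = true.
But (NOT p43) is also a unit clause — contradiction.
So p21 must be the other value — set p21 = false.
(p23) alone gives p23 = true.
(NOT p13) alone gives p13 = false.
(NOT p33) alone gives p33 = false.
(p31) alone gives p31 = true.
(NOT p41) alone gives p41 = false.
(p43) alone gives p43 = true.
But (NOT p43) is also a unit clause — contradiction.
Either choice for p21 ends in contradiction.
So p12 must be the other value — set p12 = false.
(p13) alone gives p13 = true.
(NOT p23) alone gives p23 = false.
(NOT p33) alone gives p33 = false.
(NOT p43) alone gives p43 = false.
Branch on p21: set p21 = true.
(NOT p31) alone gives p31 = false.
(p32) alone gives p32 = true.
(NOT p41) alone gives p41 = false.
(p42) alone gives p42 = true.
But (NOT p42) is also a unit clause — contradiction.
So p21 must be the other value — set p21 = false.
(p22) alone gives p22 = true.
(NOT p32) alone gives p32 = false.
(p31) alone gives p31 = true.
(NOT p41) alone gives p41 = false.
(p42) alone gives p42 = true.
But (NOT p42) is also a unit clause — contradiction.
Either choice for p21 ends in contradiction.
Either choice for p12 ends in contradiction.
So p11 must be the other value — set p11 = true.
(NOT p21) alone gives p21 = false.
(NOT p31) alone gives p31 = false.
(NOT p41) alone gives p41 = false.
Branch on p22: set p22 = true.
(NOT p12) alone gives p12 = false.
(NOT p32) alone gives p32 = false.
(p33) alone gives p33 = true.
(NOT p42) alone gives p42 = false.
(p43) alone gives p43 = true.
But (NOT p43) is also a unit clause — contradiction.
So p22 must be the other value — set p22 = false.
(p23) alone gives p23 = true.
(NOT p13) alone gives p13 = false.
(NOT p33) alone gives p33 = false.
(p32) alone gives p32 = true.
(NOT p12) alone gives p12 = false.
(NOT p42) alone gives p42 = false.
(p43) alone gives p43 = true.
But (NOT p43) is also a unit clause — contradiction.
Either choice for p22 ends in contradiction.
Either choice for p11 ends in contradiction.

UNSATISFIABLE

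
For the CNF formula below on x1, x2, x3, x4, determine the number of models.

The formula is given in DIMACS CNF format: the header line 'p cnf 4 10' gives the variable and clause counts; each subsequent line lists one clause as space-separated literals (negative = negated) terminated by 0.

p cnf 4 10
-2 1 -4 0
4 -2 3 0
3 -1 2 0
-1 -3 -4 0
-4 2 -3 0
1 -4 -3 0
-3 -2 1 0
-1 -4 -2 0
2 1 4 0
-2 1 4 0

3

There are 2^4 = 16 truth assignments over (x1, x2, x3, x4).
Check each against the 10 clauses (columns in the order x1, x2, x3, x4):
  F F F F  ✗ fails (x2 ∨ x1 ∨ x4)
  F F F T  ✓ satisfies all
  F F T F  ✗ fails (x2 ∨ x1 ∨ x4)
  F F T T  ✗ fails (¬x4 ∨ x2 ∨ ¬x3)
  F T F F  ✗ fails (x4 ∨ ¬x2 ∨ x3)
  F T F T  ✗ fails (¬x2 ∨ x1 ∨ ¬x4)
  F T T F  ✗ fails (¬x3 ∨ ¬x2 ∨ x1)
  F T T T  ✗ fails (¬x2 ∨ x1 ∨ ¬x4)
  T F F F  ✗ fails (x3 ∨ ¬x1 ∨ x2)
  T F F T  ✗ fails (x3 ∨ ¬x1 ∨ x2)
  T F T F  ✓ satisfies all
  T F T T  ✗ fails (¬x1 ∨ ¬x3 ∨ ¬x4)
  T T F F  ✗ fails (x4 ∨ ¬x2 ∨ x3)
  T T F T  ✗ fails (¬x1 ∨ ¬x4 ∨ ¬x2)
  T T T F  ✓ satisfies all
  T T T T  ✗ fails (¬x1 ∨ ¬x3 ∨ ¬x4)
3 of the 16 rows are models.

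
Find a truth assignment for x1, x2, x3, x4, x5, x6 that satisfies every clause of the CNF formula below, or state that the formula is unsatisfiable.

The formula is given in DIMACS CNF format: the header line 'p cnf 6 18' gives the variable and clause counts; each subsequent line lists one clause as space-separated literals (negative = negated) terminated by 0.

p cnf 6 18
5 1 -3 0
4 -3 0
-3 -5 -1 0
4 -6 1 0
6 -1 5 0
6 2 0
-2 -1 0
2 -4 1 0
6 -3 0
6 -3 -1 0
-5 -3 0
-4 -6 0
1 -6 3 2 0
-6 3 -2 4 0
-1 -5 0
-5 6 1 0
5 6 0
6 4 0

x1: True,  x2: False,  x3: False,  x4: False,  x5: False,  x6: True

Branch on x4: set x4 = False.
From the singleton clause (¬x3), x3 = False.
From the singleton clause (x6), x6 = True.
From the singleton clause (x1), x1 = True.
From the singleton clause (¬x2), x2 = False.
From the singleton clause (¬x5), x5 = False.
All clauses are satisfied.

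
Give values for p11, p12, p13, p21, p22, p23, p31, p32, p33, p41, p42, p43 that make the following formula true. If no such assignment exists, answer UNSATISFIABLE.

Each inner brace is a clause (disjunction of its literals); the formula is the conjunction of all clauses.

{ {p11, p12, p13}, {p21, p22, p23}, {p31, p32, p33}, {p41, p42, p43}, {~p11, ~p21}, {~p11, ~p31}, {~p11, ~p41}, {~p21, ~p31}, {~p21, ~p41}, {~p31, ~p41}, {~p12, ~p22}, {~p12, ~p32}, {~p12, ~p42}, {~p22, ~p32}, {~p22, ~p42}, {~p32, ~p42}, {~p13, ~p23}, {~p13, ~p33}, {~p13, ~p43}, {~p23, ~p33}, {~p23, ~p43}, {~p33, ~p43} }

Case p11 = 0:
Case p12 = 1:
From the singleton clause (~p22), p22 = 0.
From the singleton clause (~p32), p32 = 0.
From the singleton clause (~p42), p42 = 0.
Case p21 = 1:
From the singleton clause (~p31), p31 = 0.
From the singleton clause (p33), p33 = 1.
From the singleton clause (~p41), p41 = 0.
From the singleton clause (p43), p43 = 1.
But (~p43) is also a unit clause — contradiction.
So p21 must be the other value — set p21 = 0.
From the singleton clause (p23), p23 = 1.
From the singleton clause (~p13), p13 = 0.
From the singleton clause (~p33), p33 = 0.
From the singleton clause (p31), p31 = 1.
From the singleton clause (~p41), p41 = 0.
From the singleton clause (p43), p43 = 1.
But (~p43) is also a unit clause — contradiction.
Neither p21 = 1 nor p21 = 0 works.
So p12 must be the other value — set p12 = 0.
From the singleton clause (p13), p13 = 1.
From the singleton clause (~p23), p23 = 0.
From the singleton clause (~p33), p33 = 0.
From the singleton clause (~p43), p43 = 0.
Case p21 = 1:
From the singleton clause (~p31), p31 = 0.
From the singleton clause (p32), p32 = 1.
From the singleton clause (~p41), p41 = 0.
From the singleton clause (p42), p42 = 1.
But (~p42) is also a unit clause — contradiction.
So p21 must be the other value — set p21 = 0.
From the singleton clause (p22), p22 = 1.
From the singleton clause (~p32), p32 = 0.
From the singleton clause (p31), p31 = 1.
From the singleton clause (~p41), p41 = 0.
From the singleton clause (p42), p42 = 1.
But (~p42) is also a unit clause — contradiction.
Neither p21 = 1 nor p21 = 0 works.
Neither p12 = 1 nor p12 = 0 works.
So p11 must be the other value — set p11 = 1.
From the singleton clause (~p21), p21 = 0.
From the singleton clause (~p31), p31 = 0.
From the singleton clause (~p41), p41 = 0.
Case p22 = 1:
From the singleton clause (~p12), p12 = 0.
From the singleton clause (~p32), p32 = 0.
From the singleton clause (p33), p33 = 1.
From the singleton clause (~p42), p42 = 0.
From the singleton clause (p43), p43 = 1.
But (~p43) is also a unit clause — contradiction.
So p22 must be the other value — set p22 = 0.
From the singleton clause (p23), p23 = 1.
From the singleton clause (~p13), p13 = 0.
From the singleton clause (~p33), p33 = 0.
From the singleton clause (p32), p32 = 1.
From the singleton clause (~p12), p12 = 0.
From the singleton clause (~p42), p42 = 0.
From the singleton clause (p43), p43 = 1.
But (~p43) is also a unit clause — contradiction.
Neither p22 = 1 nor p22 = 0 works.
Neither p11 = 1 nor p11 = 0 works.

UNSATISFIABLE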